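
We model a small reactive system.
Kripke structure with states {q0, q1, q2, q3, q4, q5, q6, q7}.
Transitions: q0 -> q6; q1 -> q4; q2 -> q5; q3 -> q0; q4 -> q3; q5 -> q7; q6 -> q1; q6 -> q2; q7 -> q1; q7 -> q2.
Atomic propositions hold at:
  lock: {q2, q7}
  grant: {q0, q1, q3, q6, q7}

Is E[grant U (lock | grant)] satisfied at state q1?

Sat(lock | grant) = {q0, q1, q2, q3, q6, q7}
E[grant U (lock | grant)]: least fixpoint, start Z0 = Sat((lock | grant)) = {q0, q1, q2, q3, q6, q7}, add states in Sat(grant) with some successor in Z. Already a fixed point.
Sat(E[grant U (lock | grant)]) = {q0, q1, q2, q3, q6, q7}
q1 ∈ Sat(E[grant U (lock | grant)]) = {q0, q1, q2, q3, q6, q7}, so the formula holds at q1.

Yes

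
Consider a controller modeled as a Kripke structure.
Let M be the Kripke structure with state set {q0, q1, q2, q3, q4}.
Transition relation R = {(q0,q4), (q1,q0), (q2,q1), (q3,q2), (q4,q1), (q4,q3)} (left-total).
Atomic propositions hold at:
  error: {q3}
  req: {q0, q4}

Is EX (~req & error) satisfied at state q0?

No

Sat(~req) = {q1, q2, q3}
Sat(~req & error) = {q3}
Sat(EX (~req & error)) = {s : some successor in {q3}} = {q4}
q0 ∉ Sat(EX (~req & error)) = {q4}, so the formula does not hold at q0.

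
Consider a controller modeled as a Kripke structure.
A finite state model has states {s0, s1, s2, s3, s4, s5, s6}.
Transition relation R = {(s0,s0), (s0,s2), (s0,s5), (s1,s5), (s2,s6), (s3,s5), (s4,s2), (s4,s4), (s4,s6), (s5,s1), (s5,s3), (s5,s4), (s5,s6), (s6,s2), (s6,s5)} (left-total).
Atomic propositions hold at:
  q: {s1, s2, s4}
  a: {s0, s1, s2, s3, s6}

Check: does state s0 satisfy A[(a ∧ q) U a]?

Yes

Sat(a ∧ q) = {s1, s2}
A[(a ∧ q) U a]: least fixpoint, start Z0 = Sat(a) = {s0, s1, s2, s3, s6}, add states in Sat(a ∧ q) with every successor in Z. Already a fixed point.
Sat(A[(a ∧ q) U a]) = {s0, s1, s2, s3, s6}
s0 ∈ Sat(A[(a ∧ q) U a]) = {s0, s1, s2, s3, s6}, so the formula holds at s0.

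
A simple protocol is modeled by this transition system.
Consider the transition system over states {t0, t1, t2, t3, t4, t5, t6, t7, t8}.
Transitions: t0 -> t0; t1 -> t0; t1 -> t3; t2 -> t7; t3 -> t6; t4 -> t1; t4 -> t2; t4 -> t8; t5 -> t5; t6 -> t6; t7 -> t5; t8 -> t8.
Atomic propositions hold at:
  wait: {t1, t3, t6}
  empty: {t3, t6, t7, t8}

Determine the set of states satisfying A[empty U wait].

A[empty U wait]: least fixpoint, start Z0 = Sat(wait) = {t1, t3, t6}, add states in Sat(empty) with every successor in Z. Already a fixed point.
Sat(A[empty U wait]) = {t1, t3, t6}

{t1, t3, t6}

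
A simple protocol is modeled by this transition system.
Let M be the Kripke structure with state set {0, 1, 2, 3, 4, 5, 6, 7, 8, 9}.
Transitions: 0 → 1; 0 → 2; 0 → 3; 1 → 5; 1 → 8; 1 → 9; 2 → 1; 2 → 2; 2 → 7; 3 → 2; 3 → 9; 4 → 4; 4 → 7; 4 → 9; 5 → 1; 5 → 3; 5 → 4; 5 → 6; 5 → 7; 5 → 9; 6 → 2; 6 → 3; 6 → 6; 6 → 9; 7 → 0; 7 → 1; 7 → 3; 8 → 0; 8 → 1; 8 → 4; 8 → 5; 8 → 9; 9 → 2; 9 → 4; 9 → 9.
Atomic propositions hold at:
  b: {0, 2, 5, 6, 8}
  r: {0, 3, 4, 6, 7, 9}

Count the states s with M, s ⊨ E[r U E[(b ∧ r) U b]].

Sat(b ∧ r) = {0, 6}
E[(b ∧ r) U b]: least fixpoint, start Z0 = Sat(b) = {0, 2, 5, 6, 8}, add states in Sat(b ∧ r) with some successor in Z. Already a fixed point.
Sat(E[(b ∧ r) U b]) = {0, 2, 5, 6, 8}
E[r U E[(b ∧ r) U b]]: least fixpoint, start Z0 = Sat(E[(b ∧ r) U b]) = {0, 2, 5, 6, 8}, add states in Sat(r) with some successor in Z. Z1 = {0, 2, 3, 5, 6, 7, 8, 9}; Z2 = {0, 2, 3, 4, 5, 6, 7, 8, 9}; fixed.
Sat(E[r U E[(b ∧ r) U b]]) = {0, 2, 3, 4, 5, 6, 7, 8, 9}
|Sat(E[r U E[(b ∧ r) U b]])| = |{0, 2, 3, 4, 5, 6, 7, 8, 9}| = 9.

9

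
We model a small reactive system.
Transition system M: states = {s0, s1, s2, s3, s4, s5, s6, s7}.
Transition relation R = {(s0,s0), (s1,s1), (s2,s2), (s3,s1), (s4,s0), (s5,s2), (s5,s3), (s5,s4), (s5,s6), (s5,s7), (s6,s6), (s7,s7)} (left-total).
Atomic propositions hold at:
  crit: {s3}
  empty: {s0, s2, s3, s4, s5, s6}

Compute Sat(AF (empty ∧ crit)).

Sat(empty ∧ crit) = {s3}
AF (empty ∧ crit): least fixpoint, start Z0 = {s3}, add states with every successor in Z. Already a fixed point.
Sat(AF (empty ∧ crit)) = {s3}

{s3}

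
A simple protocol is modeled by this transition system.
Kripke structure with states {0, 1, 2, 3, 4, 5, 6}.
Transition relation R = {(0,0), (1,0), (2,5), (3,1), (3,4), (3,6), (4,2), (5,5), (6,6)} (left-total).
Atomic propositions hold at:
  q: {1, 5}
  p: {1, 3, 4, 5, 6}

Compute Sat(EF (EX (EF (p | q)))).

{2, 3, 4, 5, 6}

Sat(p | q) = {1, 3, 4, 5, 6}
EF (p | q): least fixpoint, start Z0 = {1, 3, 4, 5, 6}, add states with some successor in Z. Z1 = {1, 2, 3, 4, 5, 6}; fixed.
Sat(EF (p | q)) = {1, 2, 3, 4, 5, 6}
Sat(EX (EF (p | q))) = {s : some successor in {1, 2, 3, 4, 5, 6}} = {2, 3, 4, 5, 6}
EF (EX (EF (p | q))): least fixpoint, start Z0 = {2, 3, 4, 5, 6}, add states with some successor in Z. Already a fixed point.
Sat(EF (EX (EF (p | q)))) = {2, 3, 4, 5, 6}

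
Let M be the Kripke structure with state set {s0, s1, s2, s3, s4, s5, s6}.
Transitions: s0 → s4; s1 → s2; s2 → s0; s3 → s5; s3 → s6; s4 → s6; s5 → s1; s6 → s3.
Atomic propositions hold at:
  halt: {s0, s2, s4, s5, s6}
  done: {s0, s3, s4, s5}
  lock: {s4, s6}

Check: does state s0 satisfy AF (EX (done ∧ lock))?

Yes

Sat(done ∧ lock) = {s4}
Sat(EX (done ∧ lock)) = {s : some successor in {s4}} = {s0}
AF (EX (done ∧ lock)): least fixpoint, start Z0 = {s0}, add states with every successor in Z. Z1 = {s0, s2}; Z2 = {s0, s1, s2}; Z3 = {s0, s1, s2, s5}; fixed.
Sat(AF (EX (done ∧ lock))) = {s0, s1, s2, s5}
s0 ∈ Sat(AF (EX (done ∧ lock))) = {s0, s1, s2, s5}, so the formula holds at s0.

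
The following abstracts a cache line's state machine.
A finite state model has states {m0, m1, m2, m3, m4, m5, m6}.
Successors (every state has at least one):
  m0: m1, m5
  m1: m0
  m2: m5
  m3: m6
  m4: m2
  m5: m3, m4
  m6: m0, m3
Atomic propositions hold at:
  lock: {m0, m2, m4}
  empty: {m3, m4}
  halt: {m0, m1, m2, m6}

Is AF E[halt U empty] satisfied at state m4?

E[halt U empty]: least fixpoint, start Z0 = Sat(empty) = {m3, m4}, add states in Sat(halt) with some successor in Z. Z1 = {m3, m4, m6}; fixed.
Sat(E[halt U empty]) = {m3, m4, m6}
AF E[halt U empty]: least fixpoint, start Z0 = {m3, m4, m6}, add states with every successor in Z. Z1 = {m3, m4, m5, m6}; Z2 = {m2, m3, m4, m5, m6}; fixed.
Sat(AF E[halt U empty]) = {m2, m3, m4, m5, m6}
m4 ∈ Sat(AF E[halt U empty]) = {m2, m3, m4, m5, m6}, so the formula holds at m4.

Yes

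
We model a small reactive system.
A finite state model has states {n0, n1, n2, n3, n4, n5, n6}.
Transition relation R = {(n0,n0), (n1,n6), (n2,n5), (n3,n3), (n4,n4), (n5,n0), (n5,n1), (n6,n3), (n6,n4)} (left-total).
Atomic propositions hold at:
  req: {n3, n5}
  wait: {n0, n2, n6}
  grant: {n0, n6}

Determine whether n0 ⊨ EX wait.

Sat(EX wait) = {s : some successor in {n0, n2, n6}} = {n0, n1, n5}
n0 ∈ Sat(EX wait) = {n0, n1, n5}, so the formula holds at n0.

Yes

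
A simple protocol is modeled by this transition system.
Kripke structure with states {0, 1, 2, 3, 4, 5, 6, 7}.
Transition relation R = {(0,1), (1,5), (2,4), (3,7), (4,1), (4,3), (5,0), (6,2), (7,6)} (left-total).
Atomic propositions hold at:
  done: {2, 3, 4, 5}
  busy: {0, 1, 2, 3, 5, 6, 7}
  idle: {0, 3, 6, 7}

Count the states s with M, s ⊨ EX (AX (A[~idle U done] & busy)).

5

Sat(~idle) = {1, 2, 4, 5}
A[~idle U done]: least fixpoint, start Z0 = Sat(done) = {2, 3, 4, 5}, add states in Sat(~idle) with every successor in Z. Z1 = {1, 2, 3, 4, 5}; fixed.
Sat(A[~idle U done]) = {1, 2, 3, 4, 5}
Sat(A[~idle U done] & busy) = {1, 2, 3, 5}
Sat(AX (A[~idle U done] & busy)) = {s : every successor in {1, 2, 3, 5}} = {0, 1, 4, 6}
Sat(EX (AX (A[~idle U done] & busy))) = {s : some successor in {0, 1, 4, 6}} = {0, 2, 4, 5, 7}
|Sat(EX (AX (A[~idle U done] & busy)))| = |{0, 2, 4, 5, 7}| = 5.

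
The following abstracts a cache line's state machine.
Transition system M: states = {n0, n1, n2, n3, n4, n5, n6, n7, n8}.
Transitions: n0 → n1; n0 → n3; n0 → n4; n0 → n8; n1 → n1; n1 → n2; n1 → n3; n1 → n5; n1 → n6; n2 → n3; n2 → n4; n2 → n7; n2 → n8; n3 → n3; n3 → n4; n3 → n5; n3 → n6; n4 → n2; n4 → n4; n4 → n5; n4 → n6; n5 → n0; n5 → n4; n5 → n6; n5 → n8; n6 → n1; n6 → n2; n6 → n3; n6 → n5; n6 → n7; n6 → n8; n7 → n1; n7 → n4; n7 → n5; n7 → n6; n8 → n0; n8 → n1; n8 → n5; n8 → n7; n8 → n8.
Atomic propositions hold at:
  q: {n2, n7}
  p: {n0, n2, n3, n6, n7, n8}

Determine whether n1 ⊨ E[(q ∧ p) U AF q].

Sat(q ∧ p) = {n2, n7}
AF q: least fixpoint, start Z0 = {n2, n7}, add states with every successor in Z. Already a fixed point.
Sat(AF q) = {n2, n7}
E[(q ∧ p) U AF q]: least fixpoint, start Z0 = Sat(AF q) = {n2, n7}, add states in Sat(q ∧ p) with some successor in Z. Already a fixed point.
Sat(E[(q ∧ p) U AF q]) = {n2, n7}
n1 ∉ Sat(E[(q ∧ p) U AF q]) = {n2, n7}, so the formula does not hold at n1.

No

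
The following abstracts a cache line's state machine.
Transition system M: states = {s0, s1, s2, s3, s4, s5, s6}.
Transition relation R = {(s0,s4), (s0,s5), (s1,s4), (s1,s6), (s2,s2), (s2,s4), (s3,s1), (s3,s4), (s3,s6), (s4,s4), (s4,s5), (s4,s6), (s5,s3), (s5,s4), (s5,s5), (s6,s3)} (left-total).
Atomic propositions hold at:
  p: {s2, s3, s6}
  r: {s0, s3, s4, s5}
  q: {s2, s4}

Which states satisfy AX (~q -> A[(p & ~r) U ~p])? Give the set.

{s0, s2}

Sat(~q) = {s0, s1, s3, s5, s6}
Sat(~r) = {s1, s2, s6}
Sat(p & ~r) = {s2, s6}
Sat(~p) = {s0, s1, s4, s5}
A[(p & ~r) U ~p]: least fixpoint, start Z0 = Sat(~p) = {s0, s1, s4, s5}, add states in Sat(p & ~r) with every successor in Z. Already a fixed point.
Sat(A[(p & ~r) U ~p]) = {s0, s1, s4, s5}
Sat(~q -> A[(p & ~r) U ~p]) = {s0, s1, s2, s4, s5}
Sat(AX (~q -> A[(p & ~r) U ~p])) = {s : every successor in {s0, s1, s2, s4, s5}} = {s0, s2}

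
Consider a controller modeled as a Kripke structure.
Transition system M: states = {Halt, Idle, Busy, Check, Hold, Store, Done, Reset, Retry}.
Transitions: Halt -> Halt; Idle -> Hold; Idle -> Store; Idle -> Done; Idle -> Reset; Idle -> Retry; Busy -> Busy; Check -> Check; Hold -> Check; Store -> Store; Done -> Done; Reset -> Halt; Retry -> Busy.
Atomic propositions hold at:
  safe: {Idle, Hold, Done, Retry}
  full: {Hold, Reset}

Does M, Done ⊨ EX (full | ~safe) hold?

Sat(~safe) = {Halt, Busy, Check, Store, Reset}
Sat(full | ~safe) = {Halt, Busy, Check, Hold, Store, Reset}
Sat(EX (full | ~safe)) = {s : some successor in {Halt, Busy, Check, Hold, Store, Reset}} = {Halt, Idle, Busy, Check, Hold, Store, Reset, Retry}
Done ∉ Sat(EX (full | ~safe)) = {Halt, Idle, Busy, Check, Hold, Store, Reset, Retry}, so the formula does not hold at Done.

No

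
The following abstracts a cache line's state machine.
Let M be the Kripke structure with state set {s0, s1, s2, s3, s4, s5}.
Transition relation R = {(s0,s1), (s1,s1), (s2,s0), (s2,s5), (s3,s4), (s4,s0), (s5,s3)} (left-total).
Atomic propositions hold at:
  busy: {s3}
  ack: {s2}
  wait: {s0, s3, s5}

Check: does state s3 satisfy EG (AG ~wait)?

Sat(~wait) = {s1, s2, s4}
AG ~wait: greatest fixpoint, start Z0 = {s1, s2, s4}, keep only states in Sat with every successor in Z. Z1 = {s1}; fixed.
Sat(AG ~wait) = {s1}
EG (AG ~wait): greatest fixpoint, start Z0 = {s1}, keep only states in Sat with some successor in Z. Already a fixed point.
Sat(EG (AG ~wait)) = {s1}
s3 ∉ Sat(EG (AG ~wait)) = {s1}, so the formula does not hold at s3.

No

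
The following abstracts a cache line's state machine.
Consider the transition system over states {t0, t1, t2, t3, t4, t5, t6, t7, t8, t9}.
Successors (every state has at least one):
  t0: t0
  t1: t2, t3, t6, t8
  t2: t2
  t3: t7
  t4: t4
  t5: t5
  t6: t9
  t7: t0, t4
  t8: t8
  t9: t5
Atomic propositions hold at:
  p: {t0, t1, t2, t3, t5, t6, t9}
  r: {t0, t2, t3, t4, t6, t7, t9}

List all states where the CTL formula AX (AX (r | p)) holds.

Sat(r | p) = {t0, t1, t2, t3, t4, t5, t6, t7, t9}
Sat(AX (r | p)) = {s : every successor in {t0, t1, t2, t3, t4, t5, t6, t7, t9}} = {t0, t2, t3, t4, t5, t6, t7, t9}
Sat(AX (AX (r | p))) = {s : every successor in {t0, t2, t3, t4, t5, t6, t7, t9}} = {t0, t2, t3, t4, t5, t6, t7, t9}

{t0, t2, t3, t4, t5, t6, t7, t9}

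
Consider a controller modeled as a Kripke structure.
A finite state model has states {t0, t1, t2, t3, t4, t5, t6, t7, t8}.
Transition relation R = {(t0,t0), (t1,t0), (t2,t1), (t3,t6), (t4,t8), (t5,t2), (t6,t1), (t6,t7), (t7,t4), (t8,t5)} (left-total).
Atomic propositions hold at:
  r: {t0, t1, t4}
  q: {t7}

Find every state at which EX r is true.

{t0, t1, t2, t6, t7}

Sat(EX r) = {s : some successor in {t0, t1, t4}} = {t0, t1, t2, t6, t7}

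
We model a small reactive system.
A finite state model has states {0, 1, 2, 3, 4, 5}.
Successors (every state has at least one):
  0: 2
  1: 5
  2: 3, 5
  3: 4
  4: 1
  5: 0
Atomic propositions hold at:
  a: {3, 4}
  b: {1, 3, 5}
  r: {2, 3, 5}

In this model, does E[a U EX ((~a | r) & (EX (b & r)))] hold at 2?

Sat(~a) = {0, 1, 2, 5}
Sat(~a | r) = {0, 1, 2, 3, 5}
Sat(b & r) = {3, 5}
Sat(EX (b & r)) = {s : some successor in {3, 5}} = {1, 2}
Sat((~a | r) & (EX (b & r))) = {1, 2}
Sat(EX ((~a | r) & (EX (b & r)))) = {s : some successor in {1, 2}} = {0, 4}
E[a U EX ((~a | r) & (EX (b & r)))]: least fixpoint, start Z0 = Sat(EX ((~a | r) & (EX (b & r)))) = {0, 4}, add states in Sat(a) with some successor in Z. Z1 = {0, 3, 4}; fixed.
Sat(E[a U EX ((~a | r) & (EX (b & r)))]) = {0, 3, 4}
2 ∉ Sat(E[a U EX ((~a | r) & (EX (b & r)))]) = {0, 3, 4}, so the formula does not hold at 2.

No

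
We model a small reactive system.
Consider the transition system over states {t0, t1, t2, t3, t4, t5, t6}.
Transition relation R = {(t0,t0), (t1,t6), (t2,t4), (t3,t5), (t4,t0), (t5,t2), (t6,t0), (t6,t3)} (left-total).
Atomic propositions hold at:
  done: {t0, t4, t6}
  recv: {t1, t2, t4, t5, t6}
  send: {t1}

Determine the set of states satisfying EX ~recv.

{t0, t4, t6}

Sat(~recv) = {t0, t3}
Sat(EX ~recv) = {s : some successor in {t0, t3}} = {t0, t4, t6}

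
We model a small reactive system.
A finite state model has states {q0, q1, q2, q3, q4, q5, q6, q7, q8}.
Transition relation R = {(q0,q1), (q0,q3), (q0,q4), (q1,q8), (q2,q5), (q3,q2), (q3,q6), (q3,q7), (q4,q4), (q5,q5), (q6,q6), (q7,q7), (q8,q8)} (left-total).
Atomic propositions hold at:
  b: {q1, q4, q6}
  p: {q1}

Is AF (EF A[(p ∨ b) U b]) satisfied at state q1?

Sat(p ∨ b) = {q1, q4, q6}
A[(p ∨ b) U b]: least fixpoint, start Z0 = Sat(b) = {q1, q4, q6}, add states in Sat(p ∨ b) with every successor in Z. Already a fixed point.
Sat(A[(p ∨ b) U b]) = {q1, q4, q6}
EF A[(p ∨ b) U b]: least fixpoint, start Z0 = {q1, q4, q6}, add states with some successor in Z. Z1 = {q0, q1, q3, q4, q6}; fixed.
Sat(EF A[(p ∨ b) U b]) = {q0, q1, q3, q4, q6}
AF (EF A[(p ∨ b) U b]): least fixpoint, start Z0 = {q0, q1, q3, q4, q6}, add states with every successor in Z. Already a fixed point.
Sat(AF (EF A[(p ∨ b) U b])) = {q0, q1, q3, q4, q6}
q1 ∈ Sat(AF (EF A[(p ∨ b) U b])) = {q0, q1, q3, q4, q6}, so the formula holds at q1.

Yes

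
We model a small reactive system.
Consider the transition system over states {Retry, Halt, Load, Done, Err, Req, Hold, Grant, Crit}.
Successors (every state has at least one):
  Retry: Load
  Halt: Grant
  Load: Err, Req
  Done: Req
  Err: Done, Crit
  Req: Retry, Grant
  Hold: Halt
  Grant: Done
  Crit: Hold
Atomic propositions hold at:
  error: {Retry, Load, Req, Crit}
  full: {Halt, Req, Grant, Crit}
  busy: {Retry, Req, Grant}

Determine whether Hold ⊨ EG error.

EG error: greatest fixpoint, start Z0 = {Retry, Load, Req, Crit}, keep only states in Sat with some successor in Z. Z1 = {Retry, Load, Req}; fixed.
Sat(EG error) = {Retry, Load, Req}
Hold ∉ Sat(EG error) = {Retry, Load, Req}, so the formula does not hold at Hold.

No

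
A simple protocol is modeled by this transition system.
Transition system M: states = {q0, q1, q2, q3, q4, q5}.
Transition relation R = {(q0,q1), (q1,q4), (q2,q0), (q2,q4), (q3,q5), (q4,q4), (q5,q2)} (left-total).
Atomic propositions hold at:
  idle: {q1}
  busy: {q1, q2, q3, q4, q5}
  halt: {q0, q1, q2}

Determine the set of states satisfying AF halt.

AF halt: least fixpoint, start Z0 = {q0, q1, q2}, add states with every successor in Z. Z1 = {q0, q1, q2, q5}; Z2 = {q0, q1, q2, q3, q5}; fixed.
Sat(AF halt) = {q0, q1, q2, q3, q5}

{q0, q1, q2, q3, q5}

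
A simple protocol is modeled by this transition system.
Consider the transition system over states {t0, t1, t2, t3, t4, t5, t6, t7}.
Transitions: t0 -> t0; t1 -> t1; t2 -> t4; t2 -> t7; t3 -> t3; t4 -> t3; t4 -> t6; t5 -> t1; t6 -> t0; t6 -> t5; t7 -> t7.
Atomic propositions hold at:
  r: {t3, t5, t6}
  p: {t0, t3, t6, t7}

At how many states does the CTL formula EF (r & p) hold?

4

Sat(r & p) = {t3, t6}
EF (r & p): least fixpoint, start Z0 = {t3, t6}, add states with some successor in Z. Z1 = {t3, t4, t6}; Z2 = {t2, t3, t4, t6}; fixed.
Sat(EF (r & p)) = {t2, t3, t4, t6}
|Sat(EF (r & p))| = |{t2, t3, t4, t6}| = 4.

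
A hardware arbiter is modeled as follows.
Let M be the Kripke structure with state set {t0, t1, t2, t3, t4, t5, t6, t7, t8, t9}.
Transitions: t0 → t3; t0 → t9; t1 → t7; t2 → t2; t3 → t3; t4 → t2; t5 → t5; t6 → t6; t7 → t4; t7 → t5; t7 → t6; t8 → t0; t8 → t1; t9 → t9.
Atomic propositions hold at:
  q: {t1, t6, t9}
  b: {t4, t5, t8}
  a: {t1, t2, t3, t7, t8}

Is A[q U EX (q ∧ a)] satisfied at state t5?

No

Sat(q ∧ a) = {t1}
Sat(EX (q ∧ a)) = {s : some successor in {t1}} = {t8}
A[q U EX (q ∧ a)]: least fixpoint, start Z0 = Sat(EX (q ∧ a)) = {t8}, add states in Sat(q) with every successor in Z. Already a fixed point.
Sat(A[q U EX (q ∧ a)]) = {t8}
t5 ∉ Sat(A[q U EX (q ∧ a)]) = {t8}, so the formula does not hold at t5.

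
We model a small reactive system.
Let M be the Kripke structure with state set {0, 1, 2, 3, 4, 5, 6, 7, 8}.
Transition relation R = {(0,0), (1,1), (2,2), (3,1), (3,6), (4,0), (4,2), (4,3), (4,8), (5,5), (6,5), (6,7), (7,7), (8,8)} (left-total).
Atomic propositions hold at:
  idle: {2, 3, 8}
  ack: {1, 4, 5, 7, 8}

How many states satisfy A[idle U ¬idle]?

Sat(¬idle) = {0, 1, 4, 5, 6, 7}
A[idle U ¬idle]: least fixpoint, start Z0 = Sat(¬idle) = {0, 1, 4, 5, 6, 7}, add states in Sat(idle) with every successor in Z. Z1 = {0, 1, 3, 4, 5, 6, 7}; fixed.
Sat(A[idle U ¬idle]) = {0, 1, 3, 4, 5, 6, 7}
|Sat(A[idle U ¬idle])| = |{0, 1, 3, 4, 5, 6, 7}| = 7.

7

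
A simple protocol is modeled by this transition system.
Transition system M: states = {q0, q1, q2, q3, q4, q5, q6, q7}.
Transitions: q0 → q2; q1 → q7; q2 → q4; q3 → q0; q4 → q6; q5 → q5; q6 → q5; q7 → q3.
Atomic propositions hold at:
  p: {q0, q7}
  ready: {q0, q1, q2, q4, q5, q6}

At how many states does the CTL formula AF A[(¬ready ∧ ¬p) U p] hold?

4

Sat(¬ready) = {q3, q7}
Sat(¬p) = {q1, q2, q3, q4, q5, q6}
Sat(¬ready ∧ ¬p) = {q3}
A[(¬ready ∧ ¬p) U p]: least fixpoint, start Z0 = Sat(p) = {q0, q7}, add states in Sat(¬ready ∧ ¬p) with every successor in Z. Z1 = {q0, q3, q7}; fixed.
Sat(A[(¬ready ∧ ¬p) U p]) = {q0, q3, q7}
AF A[(¬ready ∧ ¬p) U p]: least fixpoint, start Z0 = {q0, q3, q7}, add states with every successor in Z. Z1 = {q0, q1, q3, q7}; fixed.
Sat(AF A[(¬ready ∧ ¬p) U p]) = {q0, q1, q3, q7}
|Sat(AF A[(¬ready ∧ ¬p) U p])| = |{q0, q1, q3, q7}| = 4.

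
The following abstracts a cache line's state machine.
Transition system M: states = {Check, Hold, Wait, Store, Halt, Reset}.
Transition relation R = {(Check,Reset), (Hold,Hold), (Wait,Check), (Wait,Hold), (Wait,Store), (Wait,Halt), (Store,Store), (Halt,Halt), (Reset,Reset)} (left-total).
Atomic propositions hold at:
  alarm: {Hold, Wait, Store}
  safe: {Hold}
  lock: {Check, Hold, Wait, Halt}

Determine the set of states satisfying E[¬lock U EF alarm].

{Hold, Wait, Store}

Sat(¬lock) = {Store, Reset}
EF alarm: least fixpoint, start Z0 = {Hold, Wait, Store}, add states with some successor in Z. Already a fixed point.
Sat(EF alarm) = {Hold, Wait, Store}
E[¬lock U EF alarm]: least fixpoint, start Z0 = Sat(EF alarm) = {Hold, Wait, Store}, add states in Sat(¬lock) with some successor in Z. Already a fixed point.
Sat(E[¬lock U EF alarm]) = {Hold, Wait, Store}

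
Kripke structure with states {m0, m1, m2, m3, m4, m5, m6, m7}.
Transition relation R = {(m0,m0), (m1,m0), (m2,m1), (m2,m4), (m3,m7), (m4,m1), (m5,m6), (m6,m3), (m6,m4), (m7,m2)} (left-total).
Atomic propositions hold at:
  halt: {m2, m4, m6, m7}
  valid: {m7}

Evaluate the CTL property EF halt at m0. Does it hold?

EF halt: least fixpoint, start Z0 = {m2, m4, m6, m7}, add states with some successor in Z. Z1 = {m2, m3, m4, m5, m6, m7}; fixed.
Sat(EF halt) = {m2, m3, m4, m5, m6, m7}
m0 ∉ Sat(EF halt) = {m2, m3, m4, m5, m6, m7}, so the formula does not hold at m0.

No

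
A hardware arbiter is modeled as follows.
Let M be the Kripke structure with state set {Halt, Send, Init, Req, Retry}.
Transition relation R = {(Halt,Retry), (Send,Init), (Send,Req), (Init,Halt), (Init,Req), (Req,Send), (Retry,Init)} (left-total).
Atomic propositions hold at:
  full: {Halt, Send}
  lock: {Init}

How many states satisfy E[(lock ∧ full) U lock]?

Sat(lock ∧ full) = ∅
E[(lock ∧ full) U lock]: least fixpoint, start Z0 = Sat(lock) = {Init}, add states in Sat(lock ∧ full) with some successor in Z. Already a fixed point.
Sat(E[(lock ∧ full) U lock]) = {Init}
|Sat(E[(lock ∧ full) U lock])| = |{Init}| = 1.

1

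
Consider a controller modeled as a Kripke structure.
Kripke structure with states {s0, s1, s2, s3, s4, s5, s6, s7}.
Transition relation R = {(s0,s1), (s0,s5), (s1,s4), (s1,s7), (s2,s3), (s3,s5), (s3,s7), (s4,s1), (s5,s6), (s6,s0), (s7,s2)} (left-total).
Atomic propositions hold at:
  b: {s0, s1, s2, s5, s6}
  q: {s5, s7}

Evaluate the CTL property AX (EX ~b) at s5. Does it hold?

Sat(~b) = {s3, s4, s7}
Sat(EX ~b) = {s : some successor in {s3, s4, s7}} = {s1, s2, s3}
Sat(AX (EX ~b)) = {s : every successor in {s1, s2, s3}} = {s2, s4, s7}
s5 ∉ Sat(AX (EX ~b)) = {s2, s4, s7}, so the formula does not hold at s5.

No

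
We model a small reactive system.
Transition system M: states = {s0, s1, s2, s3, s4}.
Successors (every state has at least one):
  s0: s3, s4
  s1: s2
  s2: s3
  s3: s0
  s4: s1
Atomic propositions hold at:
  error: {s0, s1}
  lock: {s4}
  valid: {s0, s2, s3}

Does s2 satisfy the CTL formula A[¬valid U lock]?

Sat(¬valid) = {s1, s4}
A[¬valid U lock]: least fixpoint, start Z0 = Sat(lock) = {s4}, add states in Sat(¬valid) with every successor in Z. Already a fixed point.
Sat(A[¬valid U lock]) = {s4}
s2 ∉ Sat(A[¬valid U lock]) = {s4}, so the formula does not hold at s2.

No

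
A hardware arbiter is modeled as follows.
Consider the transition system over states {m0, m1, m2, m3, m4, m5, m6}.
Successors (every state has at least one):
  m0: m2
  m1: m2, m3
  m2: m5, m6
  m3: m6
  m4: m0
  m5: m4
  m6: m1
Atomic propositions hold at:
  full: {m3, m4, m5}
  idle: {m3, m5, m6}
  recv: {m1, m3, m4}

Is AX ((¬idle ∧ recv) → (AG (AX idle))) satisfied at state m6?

No

Sat(¬idle) = {m0, m1, m2, m4}
Sat(¬idle ∧ recv) = {m1, m4}
Sat(AX idle) = {s : every successor in {m3, m5, m6}} = {m2, m3}
AG (AX idle): greatest fixpoint, start Z0 = {m2, m3}, keep only states in Sat with every successor in Z. Z1 = ∅; fixed.
Sat(AG (AX idle)) = ∅
Sat((¬idle ∧ recv) → (AG (AX idle))) = {m0, m2, m3, m5, m6}
Sat(AX ((¬idle ∧ recv) → (AG (AX idle)))) = {s : every successor in {m0, m2, m3, m5, m6}} = {m0, m1, m2, m3, m4}
m6 ∉ Sat(AX ((¬idle ∧ recv) → (AG (AX idle)))) = {m0, m1, m2, m3, m4}, so the formula does not hold at m6.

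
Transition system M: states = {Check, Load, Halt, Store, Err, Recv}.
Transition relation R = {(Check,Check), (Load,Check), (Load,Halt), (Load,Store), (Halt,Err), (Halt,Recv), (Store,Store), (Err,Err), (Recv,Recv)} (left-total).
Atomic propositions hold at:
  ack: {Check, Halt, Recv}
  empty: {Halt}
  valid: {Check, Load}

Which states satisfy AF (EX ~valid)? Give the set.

{Load, Halt, Store, Err, Recv}

Sat(~valid) = {Halt, Store, Err, Recv}
Sat(EX ~valid) = {s : some successor in {Halt, Store, Err, Recv}} = {Load, Halt, Store, Err, Recv}
AF (EX ~valid): least fixpoint, start Z0 = {Load, Halt, Store, Err, Recv}, add states with every successor in Z. Already a fixed point.
Sat(AF (EX ~valid)) = {Load, Halt, Store, Err, Recv}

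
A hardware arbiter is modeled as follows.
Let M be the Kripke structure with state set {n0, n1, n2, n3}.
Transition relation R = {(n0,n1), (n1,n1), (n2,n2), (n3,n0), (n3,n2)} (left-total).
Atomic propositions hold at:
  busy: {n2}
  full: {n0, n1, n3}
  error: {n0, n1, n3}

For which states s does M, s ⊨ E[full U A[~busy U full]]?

Sat(~busy) = {n0, n1, n3}
A[~busy U full]: least fixpoint, start Z0 = Sat(full) = {n0, n1, n3}, add states in Sat(~busy) with every successor in Z. Already a fixed point.
Sat(A[~busy U full]) = {n0, n1, n3}
E[full U A[~busy U full]]: least fixpoint, start Z0 = Sat(A[~busy U full]) = {n0, n1, n3}, add states in Sat(full) with some successor in Z. Already a fixed point.
Sat(E[full U A[~busy U full]]) = {n0, n1, n3}

{n0, n1, n3}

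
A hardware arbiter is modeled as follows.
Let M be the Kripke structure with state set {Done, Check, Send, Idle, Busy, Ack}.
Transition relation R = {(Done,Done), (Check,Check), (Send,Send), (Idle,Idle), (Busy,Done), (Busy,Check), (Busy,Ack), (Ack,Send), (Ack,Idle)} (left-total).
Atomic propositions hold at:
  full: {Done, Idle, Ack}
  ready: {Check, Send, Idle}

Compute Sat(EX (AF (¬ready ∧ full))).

{Done, Busy}

Sat(¬ready) = {Done, Busy, Ack}
Sat(¬ready ∧ full) = {Done, Ack}
AF (¬ready ∧ full): least fixpoint, start Z0 = {Done, Ack}, add states with every successor in Z. Already a fixed point.
Sat(AF (¬ready ∧ full)) = {Done, Ack}
Sat(EX (AF (¬ready ∧ full))) = {s : some successor in {Done, Ack}} = {Done, Busy}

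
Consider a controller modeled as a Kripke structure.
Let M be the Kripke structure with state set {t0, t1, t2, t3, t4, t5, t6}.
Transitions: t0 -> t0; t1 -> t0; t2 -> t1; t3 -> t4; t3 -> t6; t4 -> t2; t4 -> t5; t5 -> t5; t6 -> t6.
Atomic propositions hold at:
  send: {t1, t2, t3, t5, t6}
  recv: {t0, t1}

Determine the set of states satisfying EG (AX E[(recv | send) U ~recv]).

{t3, t4, t5, t6}

Sat(recv | send) = {t0, t1, t2, t3, t5, t6}
Sat(~recv) = {t2, t3, t4, t5, t6}
E[(recv | send) U ~recv]: least fixpoint, start Z0 = Sat(~recv) = {t2, t3, t4, t5, t6}, add states in Sat(recv | send) with some successor in Z. Already a fixed point.
Sat(E[(recv | send) U ~recv]) = {t2, t3, t4, t5, t6}
Sat(AX E[(recv | send) U ~recv]) = {s : every successor in {t2, t3, t4, t5, t6}} = {t3, t4, t5, t6}
EG (AX E[(recv | send) U ~recv]): greatest fixpoint, start Z0 = {t3, t4, t5, t6}, keep only states in Sat with some successor in Z. Already a fixed point.
Sat(EG (AX E[(recv | send) U ~recv])) = {t3, t4, t5, t6}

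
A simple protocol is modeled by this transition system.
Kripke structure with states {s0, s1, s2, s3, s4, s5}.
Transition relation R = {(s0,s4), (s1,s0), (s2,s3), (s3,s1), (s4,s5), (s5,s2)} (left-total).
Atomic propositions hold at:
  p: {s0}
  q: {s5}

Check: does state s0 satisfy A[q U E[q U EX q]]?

Sat(EX q) = {s : some successor in {s5}} = {s4}
E[q U EX q]: least fixpoint, start Z0 = Sat(EX q) = {s4}, add states in Sat(q) with some successor in Z. Already a fixed point.
Sat(E[q U EX q]) = {s4}
A[q U E[q U EX q]]: least fixpoint, start Z0 = Sat(E[q U EX q]) = {s4}, add states in Sat(q) with every successor in Z. Already a fixed point.
Sat(A[q U E[q U EX q]]) = {s4}
s0 ∉ Sat(A[q U E[q U EX q]]) = {s4}, so the formula does not hold at s0.

No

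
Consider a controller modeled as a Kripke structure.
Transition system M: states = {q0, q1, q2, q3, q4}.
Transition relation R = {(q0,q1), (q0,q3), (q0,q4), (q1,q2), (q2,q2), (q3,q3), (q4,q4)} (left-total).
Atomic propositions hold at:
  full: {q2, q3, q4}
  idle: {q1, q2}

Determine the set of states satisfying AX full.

{q1, q2, q3, q4}

Sat(AX full) = {s : every successor in {q2, q3, q4}} = {q1, q2, q3, q4}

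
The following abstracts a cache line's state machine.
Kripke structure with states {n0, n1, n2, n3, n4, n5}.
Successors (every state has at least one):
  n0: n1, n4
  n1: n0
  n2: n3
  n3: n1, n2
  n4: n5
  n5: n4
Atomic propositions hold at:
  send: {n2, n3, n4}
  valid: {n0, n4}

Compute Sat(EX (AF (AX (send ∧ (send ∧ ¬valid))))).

{n3}

Sat(¬valid) = {n1, n2, n3, n5}
Sat(send ∧ ¬valid) = {n2, n3}
Sat(send ∧ (send ∧ ¬valid)) = {n2, n3}
Sat(AX (send ∧ (send ∧ ¬valid))) = {s : every successor in {n2, n3}} = {n2}
AF (AX (send ∧ (send ∧ ¬valid))): least fixpoint, start Z0 = {n2}, add states with every successor in Z. Already a fixed point.
Sat(AF (AX (send ∧ (send ∧ ¬valid)))) = {n2}
Sat(EX (AF (AX (send ∧ (send ∧ ¬valid))))) = {s : some successor in {n2}} = {n3}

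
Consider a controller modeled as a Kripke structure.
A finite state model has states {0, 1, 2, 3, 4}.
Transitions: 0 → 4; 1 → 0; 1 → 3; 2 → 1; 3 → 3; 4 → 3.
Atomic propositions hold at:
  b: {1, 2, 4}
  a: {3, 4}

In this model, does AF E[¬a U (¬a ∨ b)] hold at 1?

Sat(¬a) = {0, 1, 2}
Sat(¬a ∨ b) = {0, 1, 2, 4}
E[¬a U (¬a ∨ b)]: least fixpoint, start Z0 = Sat((¬a ∨ b)) = {0, 1, 2, 4}, add states in Sat(¬a) with some successor in Z. Already a fixed point.
Sat(E[¬a U (¬a ∨ b)]) = {0, 1, 2, 4}
AF E[¬a U (¬a ∨ b)]: least fixpoint, start Z0 = {0, 1, 2, 4}, add states with every successor in Z. Already a fixed point.
Sat(AF E[¬a U (¬a ∨ b)]) = {0, 1, 2, 4}
1 ∈ Sat(AF E[¬a U (¬a ∨ b)]) = {0, 1, 2, 4}, so the formula holds at 1.

Yes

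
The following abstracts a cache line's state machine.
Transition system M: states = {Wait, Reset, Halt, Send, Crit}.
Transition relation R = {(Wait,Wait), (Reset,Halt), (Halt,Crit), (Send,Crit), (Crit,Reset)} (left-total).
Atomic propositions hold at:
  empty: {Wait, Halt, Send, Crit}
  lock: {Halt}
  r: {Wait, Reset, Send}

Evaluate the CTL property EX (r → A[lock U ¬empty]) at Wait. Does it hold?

No

Sat(¬empty) = {Reset}
A[lock U ¬empty]: least fixpoint, start Z0 = Sat(¬empty) = {Reset}, add states in Sat(lock) with every successor in Z. Already a fixed point.
Sat(A[lock U ¬empty]) = {Reset}
Sat(r → A[lock U ¬empty]) = {Reset, Halt, Crit}
Sat(EX (r → A[lock U ¬empty])) = {s : some successor in {Reset, Halt, Crit}} = {Reset, Halt, Send, Crit}
Wait ∉ Sat(EX (r → A[lock U ¬empty])) = {Reset, Halt, Send, Crit}, so the formula does not hold at Wait.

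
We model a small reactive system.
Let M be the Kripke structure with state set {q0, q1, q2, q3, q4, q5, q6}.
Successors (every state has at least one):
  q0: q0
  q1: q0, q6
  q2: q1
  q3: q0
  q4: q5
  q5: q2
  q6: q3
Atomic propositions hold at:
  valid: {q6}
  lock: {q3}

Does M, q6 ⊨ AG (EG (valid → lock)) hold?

Sat(valid → lock) = {q0, q1, q2, q3, q4, q5}
EG (valid → lock): greatest fixpoint, start Z0 = {q0, q1, q2, q3, q4, q5}, keep only states in Sat with some successor in Z. Already a fixed point.
Sat(EG (valid → lock)) = {q0, q1, q2, q3, q4, q5}
AG (EG (valid → lock)): greatest fixpoint, start Z0 = {q0, q1, q2, q3, q4, q5}, keep only states in Sat with every successor in Z. Z1 = {q0, q2, q3, q4, q5}; Z2 = {q0, q3, q4, q5}; Z3 = {q0, q3, q4}; Z4 = {q0, q3}; fixed.
Sat(AG (EG (valid → lock))) = {q0, q3}
q6 ∉ Sat(AG (EG (valid → lock))) = {q0, q3}, so the formula does not hold at q6.

No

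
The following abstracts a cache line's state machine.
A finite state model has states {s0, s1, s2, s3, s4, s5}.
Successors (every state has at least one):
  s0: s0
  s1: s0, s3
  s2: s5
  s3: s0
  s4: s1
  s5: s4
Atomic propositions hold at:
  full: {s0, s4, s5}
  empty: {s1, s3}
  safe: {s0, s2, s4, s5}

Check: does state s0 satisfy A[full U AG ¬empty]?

Yes

Sat(¬empty) = {s0, s2, s4, s5}
AG ¬empty: greatest fixpoint, start Z0 = {s0, s2, s4, s5}, keep only states in Sat with every successor in Z. Z1 = {s0, s2, s5}; Z2 = {s0, s2}; Z3 = {s0}; fixed.
Sat(AG ¬empty) = {s0}
A[full U AG ¬empty]: least fixpoint, start Z0 = Sat(AG ¬empty) = {s0}, add states in Sat(full) with every successor in Z. Already a fixed point.
Sat(A[full U AG ¬empty]) = {s0}
s0 ∈ Sat(A[full U AG ¬empty]) = {s0}, so the formula holds at s0.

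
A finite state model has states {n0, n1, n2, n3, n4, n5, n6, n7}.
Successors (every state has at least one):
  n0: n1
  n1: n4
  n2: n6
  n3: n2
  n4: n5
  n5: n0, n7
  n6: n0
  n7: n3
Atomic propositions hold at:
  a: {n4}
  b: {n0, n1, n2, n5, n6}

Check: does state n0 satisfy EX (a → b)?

Yes

Sat(a → b) = {n0, n1, n2, n3, n5, n6, n7}
Sat(EX (a → b)) = {s : some successor in {n0, n1, n2, n3, n5, n6, n7}} = {n0, n2, n3, n4, n5, n6, n7}
n0 ∈ Sat(EX (a → b)) = {n0, n2, n3, n4, n5, n6, n7}, so the formula holds at n0.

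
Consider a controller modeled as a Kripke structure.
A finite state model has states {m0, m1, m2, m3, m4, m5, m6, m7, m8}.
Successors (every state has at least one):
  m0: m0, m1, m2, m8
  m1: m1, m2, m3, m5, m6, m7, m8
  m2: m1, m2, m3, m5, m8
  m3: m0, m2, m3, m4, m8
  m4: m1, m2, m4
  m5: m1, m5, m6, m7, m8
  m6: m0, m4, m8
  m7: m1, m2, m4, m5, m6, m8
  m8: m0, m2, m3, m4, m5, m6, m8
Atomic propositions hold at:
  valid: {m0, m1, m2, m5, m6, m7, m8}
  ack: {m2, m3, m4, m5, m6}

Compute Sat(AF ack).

AF ack: least fixpoint, start Z0 = {m2, m3, m4, m5, m6}, add states with every successor in Z. Already a fixed point.
Sat(AF ack) = {m2, m3, m4, m5, m6}

{m2, m3, m4, m5, m6}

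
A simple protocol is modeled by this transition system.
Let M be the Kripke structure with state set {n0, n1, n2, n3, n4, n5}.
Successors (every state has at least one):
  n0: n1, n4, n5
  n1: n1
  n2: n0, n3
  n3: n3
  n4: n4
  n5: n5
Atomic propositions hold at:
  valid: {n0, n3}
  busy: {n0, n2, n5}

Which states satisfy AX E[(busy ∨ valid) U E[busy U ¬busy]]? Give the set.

{n1, n2, n3, n4}

Sat(busy ∨ valid) = {n0, n2, n3, n5}
Sat(¬busy) = {n1, n3, n4}
E[busy U ¬busy]: least fixpoint, start Z0 = Sat(¬busy) = {n1, n3, n4}, add states in Sat(busy) with some successor in Z. Z1 = {n0, n1, n2, n3, n4}; fixed.
Sat(E[busy U ¬busy]) = {n0, n1, n2, n3, n4}
E[(busy ∨ valid) U E[busy U ¬busy]]: least fixpoint, start Z0 = Sat(E[busy U ¬busy]) = {n0, n1, n2, n3, n4}, add states in Sat(busy ∨ valid) with some successor in Z. Already a fixed point.
Sat(E[(busy ∨ valid) U E[busy U ¬busy]]) = {n0, n1, n2, n3, n4}
Sat(AX E[(busy ∨ valid) U E[busy U ¬busy]]) = {s : every successor in {n0, n1, n2, n3, n4}} = {n1, n2, n3, n4}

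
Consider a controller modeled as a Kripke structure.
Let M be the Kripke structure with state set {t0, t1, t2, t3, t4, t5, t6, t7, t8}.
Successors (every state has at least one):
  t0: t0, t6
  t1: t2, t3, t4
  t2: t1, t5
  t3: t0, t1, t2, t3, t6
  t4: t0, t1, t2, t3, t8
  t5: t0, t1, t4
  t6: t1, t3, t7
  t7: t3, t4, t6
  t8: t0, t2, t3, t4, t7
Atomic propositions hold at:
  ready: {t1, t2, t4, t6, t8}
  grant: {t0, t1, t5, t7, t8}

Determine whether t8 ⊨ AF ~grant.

No

Sat(~grant) = {t2, t3, t4, t6}
AF ~grant: least fixpoint, start Z0 = {t2, t3, t4, t6}, add states with every successor in Z. Z1 = {t1, t2, t3, t4, t6, t7}; fixed.
Sat(AF ~grant) = {t1, t2, t3, t4, t6, t7}
t8 ∉ Sat(AF ~grant) = {t1, t2, t3, t4, t6, t7}, so the formula does not hold at t8.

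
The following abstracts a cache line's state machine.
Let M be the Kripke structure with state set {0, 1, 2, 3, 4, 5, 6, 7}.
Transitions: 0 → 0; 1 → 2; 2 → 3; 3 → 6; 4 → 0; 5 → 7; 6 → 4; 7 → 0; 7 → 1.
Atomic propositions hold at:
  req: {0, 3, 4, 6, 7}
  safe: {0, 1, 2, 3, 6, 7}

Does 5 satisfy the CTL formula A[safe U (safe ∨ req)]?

No

Sat(safe ∨ req) = {0, 1, 2, 3, 4, 6, 7}
A[safe U (safe ∨ req)]: least fixpoint, start Z0 = Sat((safe ∨ req)) = {0, 1, 2, 3, 4, 6, 7}, add states in Sat(safe) with every successor in Z. Already a fixed point.
Sat(A[safe U (safe ∨ req)]) = {0, 1, 2, 3, 4, 6, 7}
5 ∉ Sat(A[safe U (safe ∨ req)]) = {0, 1, 2, 3, 4, 6, 7}, so the formula does not hold at 5.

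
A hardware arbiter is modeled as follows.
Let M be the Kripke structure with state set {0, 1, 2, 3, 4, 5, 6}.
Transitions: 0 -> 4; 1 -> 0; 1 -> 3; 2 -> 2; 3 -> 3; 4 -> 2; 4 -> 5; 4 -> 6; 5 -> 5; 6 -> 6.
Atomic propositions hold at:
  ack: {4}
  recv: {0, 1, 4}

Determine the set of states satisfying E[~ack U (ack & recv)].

{0, 1, 4}

Sat(~ack) = {0, 1, 2, 3, 5, 6}
Sat(ack & recv) = {4}
E[~ack U (ack & recv)]: least fixpoint, start Z0 = Sat((ack & recv)) = {4}, add states in Sat(~ack) with some successor in Z. Z1 = {0, 4}; Z2 = {0, 1, 4}; fixed.
Sat(E[~ack U (ack & recv)]) = {0, 1, 4}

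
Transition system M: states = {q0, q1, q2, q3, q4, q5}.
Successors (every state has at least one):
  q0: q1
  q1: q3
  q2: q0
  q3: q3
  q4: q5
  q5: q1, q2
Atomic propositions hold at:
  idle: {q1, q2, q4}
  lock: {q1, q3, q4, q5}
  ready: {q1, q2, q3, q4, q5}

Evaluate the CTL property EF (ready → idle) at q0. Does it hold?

Yes

Sat(ready → idle) = {q0, q1, q2, q4}
EF (ready → idle): least fixpoint, start Z0 = {q0, q1, q2, q4}, add states with some successor in Z. Z1 = {q0, q1, q2, q4, q5}; fixed.
Sat(EF (ready → idle)) = {q0, q1, q2, q4, q5}
q0 ∈ Sat(EF (ready → idle)) = {q0, q1, q2, q4, q5}, so the formula holds at q0.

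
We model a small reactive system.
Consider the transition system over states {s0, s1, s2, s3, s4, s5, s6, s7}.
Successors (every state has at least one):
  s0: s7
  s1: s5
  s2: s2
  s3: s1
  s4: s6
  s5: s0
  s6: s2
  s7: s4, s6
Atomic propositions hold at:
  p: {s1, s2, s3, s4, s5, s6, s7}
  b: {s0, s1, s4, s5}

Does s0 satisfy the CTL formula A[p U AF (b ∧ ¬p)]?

Yes

Sat(¬p) = {s0}
Sat(b ∧ ¬p) = {s0}
AF (b ∧ ¬p): least fixpoint, start Z0 = {s0}, add states with every successor in Z. Z1 = {s0, s5}; Z2 = {s0, s1, s5}; Z3 = {s0, s1, s3, s5}; fixed.
Sat(AF (b ∧ ¬p)) = {s0, s1, s3, s5}
A[p U AF (b ∧ ¬p)]: least fixpoint, start Z0 = Sat(AF (b ∧ ¬p)) = {s0, s1, s3, s5}, add states in Sat(p) with every successor in Z. Already a fixed point.
Sat(A[p U AF (b ∧ ¬p)]) = {s0, s1, s3, s5}
s0 ∈ Sat(A[p U AF (b ∧ ¬p)]) = {s0, s1, s3, s5}, so the formula holds at s0.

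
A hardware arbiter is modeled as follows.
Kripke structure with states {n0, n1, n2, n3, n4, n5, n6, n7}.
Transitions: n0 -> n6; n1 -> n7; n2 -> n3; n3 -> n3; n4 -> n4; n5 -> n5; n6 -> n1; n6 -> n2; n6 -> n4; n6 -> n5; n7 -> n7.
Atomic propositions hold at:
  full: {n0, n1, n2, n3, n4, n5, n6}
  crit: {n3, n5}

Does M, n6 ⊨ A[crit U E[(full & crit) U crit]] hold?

Sat(full & crit) = {n3, n5}
E[(full & crit) U crit]: least fixpoint, start Z0 = Sat(crit) = {n3, n5}, add states in Sat(full & crit) with some successor in Z. Already a fixed point.
Sat(E[(full & crit) U crit]) = {n3, n5}
A[crit U E[(full & crit) U crit]]: least fixpoint, start Z0 = Sat(E[(full & crit) U crit]) = {n3, n5}, add states in Sat(crit) with every successor in Z. Already a fixed point.
Sat(A[crit U E[(full & crit) U crit]]) = {n3, n5}
n6 ∉ Sat(A[crit U E[(full & crit) U crit]]) = {n3, n5}, so the formula does not hold at n6.

No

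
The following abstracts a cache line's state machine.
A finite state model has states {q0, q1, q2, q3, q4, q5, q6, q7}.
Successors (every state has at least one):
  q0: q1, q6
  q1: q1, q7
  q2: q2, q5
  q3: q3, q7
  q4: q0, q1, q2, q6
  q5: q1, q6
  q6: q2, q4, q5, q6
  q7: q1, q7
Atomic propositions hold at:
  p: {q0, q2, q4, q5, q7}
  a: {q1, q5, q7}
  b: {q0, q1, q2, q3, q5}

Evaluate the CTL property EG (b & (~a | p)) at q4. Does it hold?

Sat(~a) = {q0, q2, q3, q4, q6}
Sat(~a | p) = {q0, q2, q3, q4, q5, q6, q7}
Sat(b & (~a | p)) = {q0, q2, q3, q5}
EG (b & (~a | p)): greatest fixpoint, start Z0 = {q0, q2, q3, q5}, keep only states in Sat with some successor in Z. Z1 = {q2, q3}; fixed.
Sat(EG (b & (~a | p))) = {q2, q3}
q4 ∉ Sat(EG (b & (~a | p))) = {q2, q3}, so the formula does not hold at q4.

No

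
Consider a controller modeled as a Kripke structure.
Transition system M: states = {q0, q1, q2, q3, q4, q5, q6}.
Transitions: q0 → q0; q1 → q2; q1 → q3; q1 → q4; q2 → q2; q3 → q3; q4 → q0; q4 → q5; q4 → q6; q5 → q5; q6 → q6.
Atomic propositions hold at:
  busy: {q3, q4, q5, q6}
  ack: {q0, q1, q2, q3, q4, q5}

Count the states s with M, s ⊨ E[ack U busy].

5

E[ack U busy]: least fixpoint, start Z0 = Sat(busy) = {q3, q4, q5, q6}, add states in Sat(ack) with some successor in Z. Z1 = {q1, q3, q4, q5, q6}; fixed.
Sat(E[ack U busy]) = {q1, q3, q4, q5, q6}
|Sat(E[ack U busy])| = |{q1, q3, q4, q5, q6}| = 5.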